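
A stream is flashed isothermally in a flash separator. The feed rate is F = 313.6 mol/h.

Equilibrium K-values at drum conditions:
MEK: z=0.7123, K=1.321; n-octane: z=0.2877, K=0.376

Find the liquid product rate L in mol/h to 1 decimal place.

L = 236.7 mol/h

Rachford–Rice: g(ψ) = Σ zᵢ(Kᵢ−1)/(1+ψ(Kᵢ−1)) = 0.
Check two-phase: ΣzᵢKᵢ = 1.0491 > 1 and Σzᵢ/Kᵢ = 1.3044 > 1, so g(0) = 0.0491 > 0 and g(1) = -0.3044 < 0.
Binary case is linear: z₁(K₁−1)(1+ψ(K₂−1)) + z₂(K₂−1)(1+ψ(K₁−1)) = 0
⇒ ψ = [z₁(K₁−1)+z₂(K₂−1)] / [−(K₁−1)(K₂−1)] = 0.04912/0.20030 = 0.2452
Then V = ψ·F = 0.2452·313.6 = 76.9 mol/h and L = F − V = 236.7 mol/h.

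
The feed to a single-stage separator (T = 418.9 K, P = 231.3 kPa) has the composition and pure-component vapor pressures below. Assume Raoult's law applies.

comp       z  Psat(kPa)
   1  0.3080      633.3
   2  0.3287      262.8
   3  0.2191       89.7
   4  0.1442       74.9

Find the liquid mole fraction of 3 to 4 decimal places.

x_3 = 0.3101

Raoult's law: Kᵢ = Pᵢˢᵃᵗ/P = Pᵢˢᵃᵗ/231.3.
  K_1 = 633.3/231.3 = 2.738003, K_2 = 262.8/231.3 = 1.136187, K_3 = 89.7/231.3 = 0.387808, K_4 = 74.9/231.3 = 0.323822
Let β = V/F and solve Σ zᵢ(Kᵢ−1)/(1+β(Kᵢ−1)) = 0.
Feasibility: ΣzᵢKᵢ = 1.3484, Σzᵢ/Kᵢ = 1.4121 — both > 1, two phases present.
Newton iteration, β⁰ = 0.52:
  β = 0.5200: g = -0.02417, g' = -0.5956 → β = 0.4794
  β = 0.4794: g = -0.00011, g' = -0.5911 → β = 0.4792
Converged at β = 0.4792.
Compositions from xᵢ = zᵢ/(1+β(Kᵢ−1)), yᵢ = Kᵢxᵢ:
  1: x = 0.1680, y = 0.4601
  2: x = 0.3086, y = 0.3506
  3: x = 0.3101, y = 0.1202
  4: x = 0.2133, y = 0.0691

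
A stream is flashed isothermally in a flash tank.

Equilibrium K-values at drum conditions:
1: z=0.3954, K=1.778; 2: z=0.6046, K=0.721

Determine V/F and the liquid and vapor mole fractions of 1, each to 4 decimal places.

V/F = 0.6401, x_1 = 0.2640, y_1 = 0.4693

Binary case is linear: z₁(K₁−1)(1+V/F(K₂−1)) + z₂(K₂−1)(1+V/F(K₁−1)) = 0
⇒ V/F = [z₁(K₁−1)+z₂(K₂−1)] / [−(K₁−1)(K₂−1)] = 0.13894/0.21706 = 0.6401
Compositions from xᵢ = zᵢ/(1+V/F(Kᵢ−1)), yᵢ = Kᵢxᵢ:
  1: x = 0.2640, y = 0.4693
  2: x = 0.7360, y = 0.5307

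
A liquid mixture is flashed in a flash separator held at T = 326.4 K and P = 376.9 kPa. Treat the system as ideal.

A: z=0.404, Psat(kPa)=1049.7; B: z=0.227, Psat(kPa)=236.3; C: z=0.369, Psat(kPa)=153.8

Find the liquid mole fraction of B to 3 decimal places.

x_B = 0.273

Raoult's law: Kᵢ = Pᵢˢᵃᵗ/P = Pᵢˢᵃᵗ/376.9.
  K_A = 1049.7/376.9 = 2.78509, K_B = 236.3/376.9 = 0.62696, K_C = 153.8/376.9 = 0.40807
Newton iteration, β⁰ = 0.5:
  β = 0.500: g = -0.0333, g' = -0.668 → β = 0.450
  β = 0.450: g = 0.0003, g' = -0.682 → β = 0.451
Converged at β = 0.451.
Compositions from xᵢ = zᵢ/(1+β(Kᵢ−1)), yᵢ = Kᵢxᵢ:
  A: x = 0.224, y = 0.624
  B: x = 0.273, y = 0.171
  C: x = 0.503, y = 0.205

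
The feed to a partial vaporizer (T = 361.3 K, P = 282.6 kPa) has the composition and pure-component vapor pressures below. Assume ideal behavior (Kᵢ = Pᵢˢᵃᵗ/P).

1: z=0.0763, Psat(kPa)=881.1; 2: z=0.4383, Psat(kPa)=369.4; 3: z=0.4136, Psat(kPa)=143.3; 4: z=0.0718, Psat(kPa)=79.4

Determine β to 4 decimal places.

β = 0.0858

Raoult's law: Kᵢ = Pᵢˢᵃᵗ/P = Pᵢˢᵃᵗ/282.6.
  K_1 = 881.1/282.6 = 3.117834, K_2 = 369.4/282.6 = 1.307148, K_3 = 143.3/282.6 = 0.507077, K_4 = 79.4/282.6 = 0.280962
Newton–Raphson from β = 0.51:
  β = 0.5100: g = -0.15978, g' = -0.3819 → β = 0.0916
  β = 0.0916: g = -0.00250, g' = -0.4319 → β = 0.0858
Converged at β = 0.0858.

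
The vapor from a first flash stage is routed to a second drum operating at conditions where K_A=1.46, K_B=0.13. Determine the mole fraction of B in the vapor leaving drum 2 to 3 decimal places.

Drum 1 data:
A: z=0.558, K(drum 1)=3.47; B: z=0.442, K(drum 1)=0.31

Drum 1:
Material balance + equilibrium reduce to Σ zᵢ(Kᵢ−1)/(1+ψ₁(Kᵢ−1)) = 0.
Check two-phase: ΣzᵢKᵢ = 2.073 > 1 and Σzᵢ/Kᵢ = 1.587 > 1, so g(0) = 1.073 > 0 and g(1) = -0.587 < 0.
Binary case is linear: z₁(K₁−1)(1+ψ₁(K₂−1)) + z₂(K₂−1)(1+ψ₁(K₁−1)) = 0
⇒ ψ₁ = [z₁(K₁−1)+z₂(K₂−1)] / [−(K₁−1)(K₂−1)] = 1.0733/1.7043 = 0.630
Drum-1 compositions:
  A: x = 0.218, y = 0.758
  B: x = 0.782, y = 0.242
Drum-2 feed = drum-1 vapor: z₂ = (0.7577, 0.2423).
Drum 2:
Let ψ₂ = V/F and solve Σ zᵢ(Kᵢ−1)/(1+ψ₂(Kᵢ−1)) = 0.
g(0) = ΣzᵢKᵢ − 1 = 0.138 and g(1) = 1 − Σzᵢ/Kᵢ = -1.383, so a root lies in (0, 1).
Binary case is linear: z₁(K₁−1)(1+ψ₂(K₂−1)) + z₂(K₂−1)(1+ψ₂(K₁−1)) = 0
⇒ ψ₂ = [z₁(K₁−1)+z₂(K₂−1)] / [−(K₁−1)(K₂−1)] = 0.1377/0.4002 = 0.344
  A: x = 0.654, y = 0.955
  B: x = 0.346, y = 0.045

y_B (drum 2) = 0.045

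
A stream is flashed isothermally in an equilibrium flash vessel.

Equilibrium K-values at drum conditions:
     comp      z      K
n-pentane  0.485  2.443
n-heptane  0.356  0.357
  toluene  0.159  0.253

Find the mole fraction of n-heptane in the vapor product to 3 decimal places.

Rachford–Rice: g(ψ) = Σ zᵢ(Kᵢ−1)/(1+ψ(Kᵢ−1)) = 0.
g(0) = ΣzᵢKᵢ − 1 = 0.352 and g(1) = 1 − Σzᵢ/Kᵢ = -0.824, so a root lies in (0, 1).
Iterate (Newton) starting at ψ = 0.5:
  ψ = 0.500: g = -0.1204, g' = -0.887 → ψ = 0.364
  ψ = 0.364: g = -0.0033, g' = -0.852 → ψ = 0.360
Converged at ψ = 0.360.
Compositions from xᵢ = zᵢ/(1+ψ(Kᵢ−1)), yᵢ = Kᵢxᵢ:
  n-pentane: x = 0.319, y = 0.780
  n-heptane: x = 0.463, y = 0.165
  toluene: x = 0.218, y = 0.055

y_n-heptane = 0.165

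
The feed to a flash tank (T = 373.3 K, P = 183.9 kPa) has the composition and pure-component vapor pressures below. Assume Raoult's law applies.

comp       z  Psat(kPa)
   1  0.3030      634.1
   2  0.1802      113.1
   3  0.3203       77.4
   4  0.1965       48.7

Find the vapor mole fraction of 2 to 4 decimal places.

Raoult's law: Kᵢ = Pᵢˢᵃᵗ/P = Pᵢˢᵃᵗ/183.9.
  K_1 = 634.1/183.9 = 3.448070, K_2 = 113.1/183.9 = 0.615008, K_3 = 77.4/183.9 = 0.420881, K_4 = 48.7/183.9 = 0.264818
Material balance + equilibrium reduce to Σ zᵢ(Kᵢ−1)/(1+β(Kᵢ−1)) = 0.
Feasibility: ΣzᵢKᵢ = 1.3424, Σzᵢ/Kᵢ = 1.8839 — both > 1, two phases present.
Iterate (Newton) starting at β = 0.51:
  β = 0.5100: g = -0.25079, g' = -0.8887 → β = 0.2278
  β = 0.2278: g = 0.01295, g' = -1.0763 → β = 0.2398
  β = 0.2398: g = 0.00013, g' = -1.0547 → β = 0.2400
Converged at β = 0.2400.
Compositions from xᵢ = zᵢ/(1+β(Kᵢ−1)), yᵢ = Kᵢxᵢ:
  1: x = 0.1909, y = 0.6581
  2: x = 0.1985, y = 0.1221
  3: x = 0.3720, y = 0.1566
  4: x = 0.2386, y = 0.0632

y_2 = 0.1221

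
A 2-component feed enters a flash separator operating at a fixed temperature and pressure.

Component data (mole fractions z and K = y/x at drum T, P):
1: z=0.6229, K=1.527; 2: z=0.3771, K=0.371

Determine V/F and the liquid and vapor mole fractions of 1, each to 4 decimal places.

V/F = 0.2747, x_1 = 0.5441, y_1 = 0.8309

Rachford–Rice: g(V/F) = Σ zᵢ(Kᵢ−1)/(1+V/F(Kᵢ−1)) = 0.
Check two-phase: ΣzᵢKᵢ = 1.0911 > 1 and Σzᵢ/Kᵢ = 1.4244 > 1, so g(0) = 0.0911 > 0 and g(1) = -0.4244 < 0.
Binary case is linear: z₁(K₁−1)(1+V/F(K₂−1)) + z₂(K₂−1)(1+V/F(K₁−1)) = 0
⇒ V/F = [z₁(K₁−1)+z₂(K₂−1)] / [−(K₁−1)(K₂−1)] = 0.09107/0.33148 = 0.2747
Compositions from xᵢ = zᵢ/(1+V/F(Kᵢ−1)), yᵢ = Kᵢxᵢ:
  1: x = 0.5441, y = 0.8309
  2: x = 0.4559, y = 0.1691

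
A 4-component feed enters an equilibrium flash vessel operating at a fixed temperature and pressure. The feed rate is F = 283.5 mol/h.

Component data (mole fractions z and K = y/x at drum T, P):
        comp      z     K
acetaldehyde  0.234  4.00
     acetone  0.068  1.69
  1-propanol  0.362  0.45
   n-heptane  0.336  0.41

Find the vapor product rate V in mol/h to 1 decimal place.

V = 64.8 mol/h

Iterate (Newton) starting at ψ = 0.5:
  ψ = 0.500: g = -0.2401, g' = -0.799 → ψ = 0.199
  ψ = 0.199: g = 0.0323, g' = -1.138 → ψ = 0.228
  ψ = 0.228: g = 0.0010, g' = -1.067 → ψ = 0.229
Converged at ψ = 0.229.
Then V = ψ·F = 0.2287·283.5 = 64.8 mol/h and L = F − V = 218.7 mol/h.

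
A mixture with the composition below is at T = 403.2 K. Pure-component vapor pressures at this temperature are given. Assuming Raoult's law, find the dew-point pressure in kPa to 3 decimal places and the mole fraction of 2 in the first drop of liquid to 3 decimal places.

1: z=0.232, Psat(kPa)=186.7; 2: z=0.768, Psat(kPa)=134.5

At the dew point ψ → 1, so Σzᵢ/Kᵢ = 1 with Kᵢ = Pᵢˢᵃᵗ/P ⇒ 1/P = Σzᵢ/Pᵢˢᵃᵗ.
1/P = 0.232/186.7 + 0.768/134.5 = 0.006953 ⇒ P = 143.830 kPa
xᵢ = zᵢP/Pᵢˢᵃᵗ ⇒ x_2 = 0.768·143.830/134.5 = 0.821

Pdew = 143.830 kPa, x_2 = 0.821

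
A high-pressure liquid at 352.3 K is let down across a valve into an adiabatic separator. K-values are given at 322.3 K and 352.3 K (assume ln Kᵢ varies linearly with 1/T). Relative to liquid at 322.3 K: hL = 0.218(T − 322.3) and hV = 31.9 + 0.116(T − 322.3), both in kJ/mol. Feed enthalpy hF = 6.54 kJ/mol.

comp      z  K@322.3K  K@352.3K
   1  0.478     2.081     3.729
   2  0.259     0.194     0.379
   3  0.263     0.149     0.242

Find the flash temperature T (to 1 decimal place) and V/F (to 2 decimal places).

Adiabatic flash: solve Rachford–Rice at each trial T, then check hF = ψ·hV(T) + (1−ψ)·hL(T).
  T = 322.3 K: K = (2.081, 0.194, 0.149), RR gives ψ = 0.094, H_out = 2.996 kJ/mol
  T = 352.3 K: K = (3.729, 0.379, 0.242), RR gives ψ = 0.498, H_out = 20.899 kJ/mol
  T = 337.3 K: K = (2.822, 0.275, 0.192), RR gives ψ = 0.336, H_out = 13.483 kJ/mol
  T = 329.8 K: K = (2.432, 0.232, 0.170), RR gives ψ = 0.233, H_out = 8.893 kJ/mol
  T = 326.1 K: K = (2.254, 0.213, 0.159), RR gives ψ = 0.171, H_out = 6.205 kJ/mol
  T = 328.0 K: K = (2.344, 0.222, 0.165), RR gives ψ = 0.204, H_out = 7.630 kJ/mol
Linear interpolation between T = 326.1 (H_out = 6.205) and T = 328.0 (H_out = 7.630) on hF = 6.54 gives T ≈ 326.5 K, at which ψ = 0.18.

T = 326.5 K, V/F = 0.18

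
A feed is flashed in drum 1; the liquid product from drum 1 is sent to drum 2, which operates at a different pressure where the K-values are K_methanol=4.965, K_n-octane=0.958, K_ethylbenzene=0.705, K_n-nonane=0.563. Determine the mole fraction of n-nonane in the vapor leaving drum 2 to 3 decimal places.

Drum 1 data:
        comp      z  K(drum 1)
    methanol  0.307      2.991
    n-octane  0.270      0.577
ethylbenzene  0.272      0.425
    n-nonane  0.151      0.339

Drum 1:
Material balance + equilibrium reduce to Σ zᵢ(Kᵢ−1)/(1+ψ₁(Kᵢ−1)) = 0.
g(0) = ΣzᵢKᵢ − 1 = 0.241 and g(1) = 1 − Σzᵢ/Kᵢ = -0.656, so a root lies in (0, 1).
Newton–Raphson from ψ₁ = 0.64:
  ψ₁ = 0.640: g = -0.3083, g' = -0.749 → ψ₁ = 0.229
  ψ₁ = 0.229: g = -0.0041, g' = -0.845 → ψ₁ = 0.224
Converged at ψ₁ = 0.224.
Drum-1 compositions:
  methanol: x = 0.212, y = 0.635
  n-octane: x = 0.298, y = 0.172
  ethylbenzene: x = 0.312, y = 0.133
  n-nonane: x = 0.177, y = 0.060
Drum-2 feed = drum-1 liquid: z₂ = (0.2124, 0.2982, 0.3122, 0.1772).
Drum 2:
Iterate (Newton) starting at ψ₂ = 0.45:
  ψ₂ = 0.450: g = 0.0871, g' = -0.520 → ψ₂ = 0.617
  ψ₂ = 0.617: g = 0.0126, g' = -0.385 → ψ₂ = 0.650
  ψ₂ = 0.650: g = 0.0003, g' = -0.369 → ψ₂ = 0.651
Converged at ψ₂ = 0.651.
  methanol: x = 0.059, y = 0.294
  n-octane: x = 0.307, y = 0.294
  ethylbenzene: x = 0.386, y = 0.272
  n-nonane: x = 0.248, y = 0.139

y_n-nonane (drum 2) = 0.139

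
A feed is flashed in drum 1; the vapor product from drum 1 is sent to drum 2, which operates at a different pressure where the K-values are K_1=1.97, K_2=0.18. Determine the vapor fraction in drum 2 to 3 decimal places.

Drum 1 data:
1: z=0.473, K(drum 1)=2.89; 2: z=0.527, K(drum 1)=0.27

Drum 1:
Let ψ₁ = V/F and solve Σ zᵢ(Kᵢ−1)/(1+ψ₁(Kᵢ−1)) = 0.
Check two-phase: ΣzᵢKᵢ = 1.509 > 1 and Σzᵢ/Kᵢ = 2.116 > 1, so g(0) = 0.509 > 0 and g(1) = -1.116 < 0.
Newton–Raphson from ψ₁ = 0.4:
  ψ₁ = 0.400: g = -0.0343, g' = -1.108 → ψ₁ = 0.369
Converged at ψ₁ = 0.369.
Drum-1 compositions:
  1: x = 0.279, y = 0.805
  2: x = 0.721, y = 0.195
Drum-2 feed = drum-1 vapor: z₂ = (0.8052, 0.1948).
Drum 2:
Material balance + equilibrium reduce to Σ zᵢ(Kᵢ−1)/(1+ψ₂(Kᵢ−1)) = 0.
Feasibility: ΣzᵢKᵢ = 1.621, Σzᵢ/Kᵢ = 1.491 — both > 1, two phases present.
Newton–Raphson from ψ₂ = 0.5:
  ψ₂ = 0.500: g = 0.2553, g' = -0.720 → ψ₂ = 0.855
  ψ₂ = 0.855: g = -0.1068, g' = -1.690 → ψ₂ = 0.791
  ψ₂ = 0.791: g = -0.0132, g' = -1.305 → ψ₂ = 0.781
Converged at ψ₂ = 0.781.
  1: x = 0.458, y = 0.902
  2: x = 0.542, y = 0.098

V/F (drum 2) = 0.781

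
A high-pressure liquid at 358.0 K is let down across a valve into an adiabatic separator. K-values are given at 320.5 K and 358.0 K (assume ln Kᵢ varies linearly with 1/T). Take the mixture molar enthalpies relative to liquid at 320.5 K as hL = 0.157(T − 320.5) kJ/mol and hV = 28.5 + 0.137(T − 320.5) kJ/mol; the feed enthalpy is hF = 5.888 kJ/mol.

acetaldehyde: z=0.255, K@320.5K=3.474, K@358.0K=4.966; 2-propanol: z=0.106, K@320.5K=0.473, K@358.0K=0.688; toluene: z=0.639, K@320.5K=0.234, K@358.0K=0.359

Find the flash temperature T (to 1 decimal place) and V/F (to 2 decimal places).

Adiabatic flash: solve Rachford–Rice at each trial T, then check hF = ψ·hV(T) + (1−ψ)·hL(T).
  T = 320.5 K: K = (3.474, 0.473, 0.234), RR gives ψ = 0.047, H_out = 1.342 kJ/mol
  T = 358.0 K: K = (4.966, 0.688, 0.359), RR gives ψ = 0.239, H_out = 12.515 kJ/mol
  T = 339.2 K: K = (4.193, 0.576, 0.293), RR gives ψ = 0.148, H_out = 7.107 kJ/mol
  T = 329.9 K: K = (3.829, 0.524, 0.263), RR gives ψ = 0.100, H_out = 4.320 kJ/mol
  T = 334.5 K: K = (4.007, 0.549, 0.278), RR gives ψ = 0.125, H_out = 5.714 kJ/mol
  T = 336.9 K: K = (4.102, 0.563, 0.285), RR gives ψ = 0.137, H_out = 6.428 kJ/mol
Linear interpolation between T = 334.5 (H_out = 5.714) and T = 336.9 (H_out = 6.428) on hF = 5.888 gives T ≈ 335.1 K, at which ψ = 0.13.

T = 335.1 K, V/F = 0.13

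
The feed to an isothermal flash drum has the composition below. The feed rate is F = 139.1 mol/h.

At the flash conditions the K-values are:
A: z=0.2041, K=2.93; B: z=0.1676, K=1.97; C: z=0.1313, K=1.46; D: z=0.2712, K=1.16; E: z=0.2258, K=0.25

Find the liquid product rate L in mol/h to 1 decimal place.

L = 43.1 mol/h

Rachford–Rice: g(ψ) = Σ zᵢ(Kᵢ−1)/(1+ψ(Kᵢ−1)) = 0.
Check two-phase: ΣzᵢKᵢ = 1.4909 > 1 and Σzᵢ/Kᵢ = 1.3817 > 1, so g(0) = 0.4909 > 0 and g(1) = -0.3817 < 0.
Newton iteration, ψ⁰ = 0.48:
  ψ = 0.4800: g = 0.14057, g' = -0.6130 → ψ = 0.7093
  ψ = 0.7093: g = -0.01475, g' = -0.7921 → ψ = 0.6907
  ψ = 0.6907: g = -0.00026, g' = -0.7646 → ψ = 0.6903
Converged at ψ = 0.6903.
Then V = ψ·F = 0.6903·139.1 = 96.0 mol/h and L = F − V = 43.1 mol/h.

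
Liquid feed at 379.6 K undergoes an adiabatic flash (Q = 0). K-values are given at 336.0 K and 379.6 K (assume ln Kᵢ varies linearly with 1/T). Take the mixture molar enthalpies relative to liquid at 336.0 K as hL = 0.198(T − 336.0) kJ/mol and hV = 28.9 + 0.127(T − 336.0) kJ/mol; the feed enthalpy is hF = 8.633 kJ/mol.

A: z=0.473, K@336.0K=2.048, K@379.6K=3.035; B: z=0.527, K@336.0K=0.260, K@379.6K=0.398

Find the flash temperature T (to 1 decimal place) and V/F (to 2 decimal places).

T = 345.3 K, V/F = 0.24

Adiabatic flash: solve Rachford–Rice at each trial T, then check hF = ψ·hV(T) + (1−ψ)·hL(T).
  T = 336.0 K: K = (2.048, 0.260), RR gives ψ = 0.136, H_out = 3.940 kJ/mol
  T = 379.6 K: K = (3.035, 0.398), RR gives ψ = 0.527, H_out = 22.225 kJ/mol
  T = 357.8 K: K = (2.523, 0.326), RR gives ψ = 0.356, H_out = 14.045 kJ/mol
  T = 346.9 K: K = (2.281, 0.292), RR gives ψ = 0.257, H_out = 9.378 kJ/mol
  T = 341.4 K: K = (2.162, 0.276), RR gives ψ = 0.200, H_out = 6.759 kJ/mol
  T = 344.1 K: K = (2.220, 0.284), RR gives ψ = 0.228, H_out = 8.072 kJ/mol
  T = 345.5 K: K = (2.250, 0.288), RR gives ψ = 0.243, H_out = 8.732 kJ/mol
Linear interpolation between T = 344.1 (H_out = 8.072) and T = 345.5 (H_out = 8.732) on hF = 8.633 gives T ≈ 345.3 K, at which ψ = 0.24.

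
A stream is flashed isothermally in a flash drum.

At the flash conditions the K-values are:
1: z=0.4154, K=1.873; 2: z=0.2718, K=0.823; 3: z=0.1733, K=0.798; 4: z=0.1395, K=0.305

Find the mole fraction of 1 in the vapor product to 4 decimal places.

y_1 = 0.5299

Let ψ = V/F and solve Σ zᵢ(Kᵢ−1)/(1+ψ(Kᵢ−1)) = 0.
Feasibility: ΣzᵢKᵢ = 1.1826, Σzᵢ/Kᵢ = 1.2266 — both > 1, two phases present.
Iterate (Newton) starting at ψ = 0.31:
  ψ = 0.3100: g = 0.07358, g' = -0.3231 → ψ = 0.5377
  ψ = 0.5377: g = -0.00045, g' = -0.3377 → ψ = 0.5364
Converged at ψ = 0.5364.
Compositions from xᵢ = zᵢ/(1+ψ(Kᵢ−1)), yᵢ = Kᵢxᵢ:
  1: x = 0.2829, y = 0.5299
  2: x = 0.3003, y = 0.2472
  3: x = 0.1944, y = 0.1551
  4: x = 0.2224, y = 0.0678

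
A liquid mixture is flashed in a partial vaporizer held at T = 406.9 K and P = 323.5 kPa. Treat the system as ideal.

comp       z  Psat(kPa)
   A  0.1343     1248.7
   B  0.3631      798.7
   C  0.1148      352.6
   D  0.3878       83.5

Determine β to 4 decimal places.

Raoult's law: Kᵢ = Pᵢˢᵃᵗ/P = Pᵢˢᵃᵗ/323.5.
  K_A = 1248.7/323.5 = 3.859969, K_B = 798.7/323.5 = 2.468934, K_C = 352.6/323.5 = 1.089954, K_D = 83.5/323.5 = 0.258114
Material balance + equilibrium reduce to Σ zᵢ(Kᵢ−1)/(1+β(Kᵢ−1)) = 0.
g(0) = ΣzᵢKᵢ − 1 = 0.6401 and g(1) = 1 − Σzᵢ/Kᵢ = -0.7896, so a root lies in (0, 1).
Newton–Raphson from β = 0.5:
  β = 0.5000: g = 0.01810, g' = -0.9867 → β = 0.5183
Converged at β = 0.5183.

β = 0.5183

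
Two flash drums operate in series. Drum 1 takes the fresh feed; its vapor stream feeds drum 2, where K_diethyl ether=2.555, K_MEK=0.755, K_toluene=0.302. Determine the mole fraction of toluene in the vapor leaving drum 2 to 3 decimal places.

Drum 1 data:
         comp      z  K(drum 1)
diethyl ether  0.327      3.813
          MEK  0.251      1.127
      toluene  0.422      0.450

Drum 1:
Let ψ₁ = V/F and solve Σ zᵢ(Kᵢ−1)/(1+ψ₁(Kᵢ−1)) = 0.
Check two-phase: ΣzᵢKᵢ = 1.720 > 1 and Σzᵢ/Kᵢ = 1.246 > 1, so g(0) = 0.720 > 0 and g(1) = -0.246 < 0.
Newton–Raphson from ψ₁ = 0.55:
  ψ₁ = 0.550: g = 0.0582, g' = -0.665 → ψ₁ = 0.637
  ψ₁ = 0.637: g = 0.0014, g' = -0.638 → ψ₁ = 0.640
Converged at ψ₁ = 0.640.
Drum-1 compositions:
  diethyl ether: x = 0.117, y = 0.445
  MEK: x = 0.232, y = 0.262
  toluene: x = 0.651, y = 0.293
Drum-2 feed = drum-1 vapor: z₂ = (0.4454, 0.2616, 0.2930).
Drum 2:
Rachford–Rice: g(ψ₂) = Σ zᵢ(Kᵢ−1)/(1+ψ₂(Kᵢ−1)) = 0.
Feasibility: ΣzᵢKᵢ = 1.424, Σzᵢ/Kᵢ = 1.491 — both > 1, two phases present.
Newton–Raphson from ψ₂ = 0.5:
  ψ₂ = 0.500: g = 0.0025, g' = -0.698 → ψ₂ = 0.504
Converged at ψ₂ = 0.504.
  diethyl ether: x = 0.250, y = 0.638
  MEK: x = 0.298, y = 0.225
  toluene: x = 0.452, y = 0.136

y_toluene (drum 2) = 0.136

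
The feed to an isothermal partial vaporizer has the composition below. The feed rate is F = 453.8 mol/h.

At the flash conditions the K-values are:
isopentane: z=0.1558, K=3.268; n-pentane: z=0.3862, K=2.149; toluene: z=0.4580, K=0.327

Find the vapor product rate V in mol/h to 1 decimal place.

Let β = V/F and solve Σ zᵢ(Kᵢ−1)/(1+β(Kᵢ−1)) = 0.
Feasibility: ΣzᵢKᵢ = 1.4889, Σzᵢ/Kᵢ = 1.6280 — both > 1, two phases present.
Iterate (Newton) starting at β = 0.5:
  β = 0.5000: g = -0.01714, g' = -0.8529 → β = 0.4799
  β = 0.4799: g = -0.00005, g' = -0.8482 → β = 0.4798
Converged at β = 0.4798.
Then V = β·F = 0.4798·453.8 = 217.8 mol/h and L = F − V = 236.0 mol/h.

V = 217.8 mol/h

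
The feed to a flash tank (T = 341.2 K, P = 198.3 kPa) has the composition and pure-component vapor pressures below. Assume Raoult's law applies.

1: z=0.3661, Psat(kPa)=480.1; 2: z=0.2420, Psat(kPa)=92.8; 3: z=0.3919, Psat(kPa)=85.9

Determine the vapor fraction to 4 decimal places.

ψ = 0.2152

Raoult's law: Kᵢ = Pᵢˢᵃᵗ/P = Pᵢˢᵃᵗ/198.3.
  K_1 = 480.1/198.3 = 2.421079, K_2 = 92.8/198.3 = 0.467978, K_3 = 85.9/198.3 = 0.433182
Material balance + equilibrium reduce to Σ zᵢ(Kᵢ−1)/(1+ψ(Kᵢ−1)) = 0.
Feasibility: ΣzᵢKᵢ = 1.1694, Σzᵢ/Kᵢ = 1.5730 — both > 1, two phases present.
Newton–Raphson from ψ = 0.3:
  ψ = 0.3000: g = -0.05610, g' = -0.6432 → ψ = 0.2128
  ψ = 0.2128: g = 0.00168, g' = -0.6858 → ψ = 0.2152
Converged at ψ = 0.2152.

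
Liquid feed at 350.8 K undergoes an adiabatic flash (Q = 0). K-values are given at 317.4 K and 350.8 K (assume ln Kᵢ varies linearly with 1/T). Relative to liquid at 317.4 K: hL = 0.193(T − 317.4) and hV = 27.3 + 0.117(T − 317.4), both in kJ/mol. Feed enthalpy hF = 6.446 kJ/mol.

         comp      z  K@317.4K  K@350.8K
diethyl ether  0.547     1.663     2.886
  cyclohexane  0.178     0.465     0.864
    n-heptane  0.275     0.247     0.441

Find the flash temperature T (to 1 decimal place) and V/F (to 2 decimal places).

Adiabatic flash: solve Rachford–Rice at each trial T, then check hF = ψ·hV(T) + (1−ψ)·hL(T).
  T = 317.4 K: K = (1.663, 0.465, 0.247), RR gives ψ = 0.134, H_out = 3.669 kJ/mol
  T = 350.8 K: K = (2.886, 0.864, 0.441), RR gives ψ = 0.971, H_out = 30.499 kJ/mol
  T = 334.1 K: K = (2.221, 0.644, 0.335), RR gives ψ = 0.601, H_out = 18.860 kJ/mol
  T = 325.8 K: K = (1.931, 0.550, 0.289), RR gives ψ = 0.400, H_out = 12.288 kJ/mol
  T = 321.6 K: K = (1.794, 0.506, 0.267), RR gives ψ = 0.280, H_out = 8.353 kJ/mol
  T = 319.5 K: K = (1.728, 0.485, 0.257), RR gives ψ = 0.211, H_out = 6.128 kJ/mol
Linear interpolation between T = 319.5 (H_out = 6.128) and T = 321.6 (H_out = 8.353) on hF = 6.446 gives T ≈ 319.8 K, at which ψ = 0.22.

T = 319.8 K, V/F = 0.22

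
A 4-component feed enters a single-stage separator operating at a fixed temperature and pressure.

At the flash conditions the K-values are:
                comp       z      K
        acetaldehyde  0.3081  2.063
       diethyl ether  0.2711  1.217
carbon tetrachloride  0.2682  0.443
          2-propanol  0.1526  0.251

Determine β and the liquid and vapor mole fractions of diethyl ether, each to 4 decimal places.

β = 0.2508, x_diethyl ether = 0.2571, y_diethyl ether = 0.3129

Material balance + equilibrium reduce to Σ zᵢ(Kᵢ−1)/(1+β(Kᵢ−1)) = 0.
g(0) = ΣzᵢKᵢ − 1 = 0.1227 and g(1) = 1 − Σzᵢ/Kᵢ = -0.5855, so a root lies in (0, 1).
Newton iteration, β⁰ = 0.5:
  β = 0.5000: g = -0.12286, g' = -0.5375 → β = 0.2714
  β = 0.2714: g = -0.00972, g' = -0.4714 → β = 0.2508
Converged at β = 0.2508.
Compositions from xᵢ = zᵢ/(1+β(Kᵢ−1)), yᵢ = Kᵢxᵢ:
  acetaldehyde: x = 0.2433, y = 0.5018
  diethyl ether: x = 0.2571, y = 0.3129
  carbon tetrachloride: x = 0.3117, y = 0.1381
  2-propanol: x = 0.1879, y = 0.0472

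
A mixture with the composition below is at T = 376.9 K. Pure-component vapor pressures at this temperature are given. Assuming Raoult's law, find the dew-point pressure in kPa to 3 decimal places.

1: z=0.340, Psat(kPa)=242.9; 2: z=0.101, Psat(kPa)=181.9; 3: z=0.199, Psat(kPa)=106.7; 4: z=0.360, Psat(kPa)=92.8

At the dew point ψ → 1, so Σzᵢ/Kᵢ = 1 with Kᵢ = Pᵢˢᵃᵗ/P ⇒ 1/P = Σzᵢ/Pᵢˢᵃᵗ.
1/P = 0.340/242.9 + 0.101/181.9 + 0.199/106.7 + 0.360/92.8 = 0.007699 ⇒ P = 129.881 kPa

Pdew = 129.881 kPa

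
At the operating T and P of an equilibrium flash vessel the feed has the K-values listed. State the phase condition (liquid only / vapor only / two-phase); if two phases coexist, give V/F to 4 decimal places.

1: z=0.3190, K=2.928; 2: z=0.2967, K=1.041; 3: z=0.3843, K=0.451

two-phase, V/F = 0.5658

ΣzᵢKᵢ = 1.4162; Σzᵢ/Kᵢ = 1.2461.
Both exceed 1, so a two-phase solution exists.
Let ψ = V/F and solve Σ zᵢ(Kᵢ−1)/(1+ψ(Kᵢ−1)) = 0.
Newton–Raphson from ψ = 0.37:
  ψ = 0.3700: g = 0.10618, g' = -0.5868 → ψ = 0.5509
  ψ = 0.5509: g = 0.00766, g' = -0.5174 → ψ = 0.5658
Converged at ψ = 0.5658.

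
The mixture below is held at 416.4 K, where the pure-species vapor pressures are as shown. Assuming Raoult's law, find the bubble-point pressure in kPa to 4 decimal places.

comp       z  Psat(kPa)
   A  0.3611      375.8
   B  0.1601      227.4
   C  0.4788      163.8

At the bubble point ψ → 0, so ΣzᵢKᵢ = 1 with Kᵢ = Pᵢˢᵃᵗ/P ⇒ P = ΣzᵢPᵢˢᵃᵗ.
P = 0.3611·375.8 + 0.1601·227.4 + 0.4788·163.8 = 250.5356 kPa

Pbub = 250.5356 kPa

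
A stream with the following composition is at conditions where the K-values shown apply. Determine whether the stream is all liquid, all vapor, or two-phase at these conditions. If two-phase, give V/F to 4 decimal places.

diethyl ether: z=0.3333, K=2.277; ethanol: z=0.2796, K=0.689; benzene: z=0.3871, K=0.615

two-phase, V/F = 0.4178

ΣzᵢKᵢ = 1.1896; Σzᵢ/Kᵢ = 1.1816.
Both exceed 1, so a two-phase solution exists.
Rachford–Rice: g(ψ) = Σ zᵢ(Kᵢ−1)/(1+ψ(Kᵢ−1)) = 0.
Iterate (Newton) starting at ψ = 0.57:
  ψ = 0.5700: g = -0.05030, g' = -0.3162 → ψ = 0.4109
  ψ = 0.4109: g = 0.00241, g' = -0.3503 → ψ = 0.4178
Converged at ψ = 0.4178.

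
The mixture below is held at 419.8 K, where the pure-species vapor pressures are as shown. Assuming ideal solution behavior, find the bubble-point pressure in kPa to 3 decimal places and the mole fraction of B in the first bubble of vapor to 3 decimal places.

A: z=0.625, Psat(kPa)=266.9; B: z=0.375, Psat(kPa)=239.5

At the bubble point ψ → 0, so ΣzᵢKᵢ = 1 with Kᵢ = Pᵢˢᵃᵗ/P ⇒ P = ΣzᵢPᵢˢᵃᵗ.
P = 0.625·266.9 + 0.375·239.5 = 256.625 kPa
yᵢ = zᵢPᵢˢᵃᵗ/P ⇒ y_B = 0.375·239.5/256.625 = 0.350

Pbub = 256.625 kPa, y_B = 0.350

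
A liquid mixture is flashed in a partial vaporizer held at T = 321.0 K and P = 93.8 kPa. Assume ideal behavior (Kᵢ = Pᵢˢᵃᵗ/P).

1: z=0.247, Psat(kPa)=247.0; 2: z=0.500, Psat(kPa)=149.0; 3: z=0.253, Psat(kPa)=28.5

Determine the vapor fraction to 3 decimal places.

ψ = 0.772

Raoult's law: Kᵢ = Pᵢˢᵃᵗ/P = Pᵢˢᵃᵗ/93.8.
  K_1 = 247.0/93.8 = 2.63326, K_2 = 149.0/93.8 = 1.58849, K_3 = 28.5/93.8 = 0.30384
Rachford–Rice: g(ψ) = Σ zᵢ(Kᵢ−1)/(1+ψ(Kᵢ−1)) = 0.
Check two-phase: ΣzᵢKᵢ = 1.522 > 1 and Σzᵢ/Kᵢ = 1.241 > 1, so g(0) = 0.522 > 0 and g(1) = -0.241 < 0.
Iterate (Newton) starting at ψ = 0.5:
  ψ = 0.500: g = 0.1792, g' = -0.592 → ψ = 0.803
  ψ = 0.803: g = -0.0251, g' = -0.834 → ψ = 0.773
  ψ = 0.773: g = -0.0007, g' = -0.785 → ψ = 0.772
Converged at ψ = 0.772.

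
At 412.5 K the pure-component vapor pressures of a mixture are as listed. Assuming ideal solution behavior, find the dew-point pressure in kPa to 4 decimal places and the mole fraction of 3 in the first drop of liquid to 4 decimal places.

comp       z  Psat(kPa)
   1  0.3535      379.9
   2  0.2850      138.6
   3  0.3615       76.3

At the dew point ψ → 1, so Σzᵢ/Kᵢ = 1 with Kᵢ = Pᵢˢᵃᵗ/P ⇒ 1/P = Σzᵢ/Pᵢˢᵃᵗ.
1/P = 0.3535/379.9 + 0.2850/138.6 + 0.3615/76.3 = 0.0077247 ⇒ P = 129.4555 kPa
xᵢ = zᵢP/Pᵢˢᵃᵗ ⇒ x_3 = 0.3615·129.4555/76.3 = 0.6133

Pdew = 129.4555 kPa, x_3 = 0.6133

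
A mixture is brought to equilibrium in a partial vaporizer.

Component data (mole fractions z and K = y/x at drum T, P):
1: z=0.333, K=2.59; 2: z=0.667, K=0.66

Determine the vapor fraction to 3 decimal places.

ψ = 0.560

Rachford–Rice: g(ψ) = Σ zᵢ(Kᵢ−1)/(1+ψ(Kᵢ−1)) = 0.
g(0) = ΣzᵢKᵢ − 1 = 0.303 and g(1) = 1 − Σzᵢ/Kᵢ = -0.139, so a root lies in (0, 1).
Binary case is linear: z₁(K₁−1)(1+ψ(K₂−1)) + z₂(K₂−1)(1+ψ(K₁−1)) = 0
⇒ ψ = [z₁(K₁−1)+z₂(K₂−1)] / [−(K₁−1)(K₂−1)] = 0.3027/0.5406 = 0.560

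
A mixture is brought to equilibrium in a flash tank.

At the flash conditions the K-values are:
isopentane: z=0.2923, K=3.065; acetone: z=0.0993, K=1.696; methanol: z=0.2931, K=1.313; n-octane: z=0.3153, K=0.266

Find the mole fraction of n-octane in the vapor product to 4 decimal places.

y_n-octane = 0.1457

Material balance + equilibrium reduce to Σ zᵢ(Kᵢ−1)/(1+V/F(Kᵢ−1)) = 0.
g(0) = ΣzᵢKᵢ − 1 = 0.5330 and g(1) = 1 − Σzᵢ/Kᵢ = -0.5625, so a root lies in (0, 1).
Newton–Raphson from V/F = 0.39:
  V/F = 0.3900: g = 0.14621, g' = -0.7684 → V/F = 0.5803
  V/F = 0.5803: g = -0.00168, g' = -0.8183 → V/F = 0.5782
Converged at V/F = 0.5782.
Compositions from xᵢ = zᵢ/(1+V/F(Kᵢ−1)), yᵢ = Kᵢxᵢ:
  isopentane: x = 0.1332, y = 0.4083
  acetone: x = 0.0708, y = 0.1201
  methanol: x = 0.2482, y = 0.3259
  n-octane: x = 0.5478, y = 0.1457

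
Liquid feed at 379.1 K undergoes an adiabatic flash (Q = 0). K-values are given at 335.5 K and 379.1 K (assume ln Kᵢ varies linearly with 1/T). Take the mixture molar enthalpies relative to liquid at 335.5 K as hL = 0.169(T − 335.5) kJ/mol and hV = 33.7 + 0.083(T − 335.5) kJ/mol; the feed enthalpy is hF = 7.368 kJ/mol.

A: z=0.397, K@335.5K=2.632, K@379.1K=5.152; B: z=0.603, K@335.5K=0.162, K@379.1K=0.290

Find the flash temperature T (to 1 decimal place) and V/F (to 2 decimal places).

T = 343.2 K, V/F = 0.18

Adiabatic flash: solve Rachford–Rice at each trial T, then check hF = ψ·hV(T) + (1−ψ)·hL(T).
  T = 335.5 K: K = (2.632, 0.162), RR gives ψ = 0.104, H_out = 3.514 kJ/mol
  T = 379.1 K: K = (5.152, 0.290), RR gives ψ = 0.414, H_out = 19.766 kJ/mol
  T = 357.3 K: K = (3.759, 0.221), RR gives ψ = 0.291, H_out = 12.939 kJ/mol
  T = 346.4 K: K = (3.163, 0.190), RR gives ψ = 0.211, H_out = 8.766 kJ/mol
  T = 340.9 K: K = (2.887, 0.176), RR gives ψ = 0.162, H_out = 6.296 kJ/mol
  T = 343.6 K: K = (3.020, 0.183), RR gives ψ = 0.187, H_out = 7.547 kJ/mol
  T = 342.2 K: K = (2.951, 0.179), RR gives ψ = 0.174, H_out = 6.909 kJ/mol
Linear interpolation between T = 342.2 (H_out = 6.909) and T = 343.6 (H_out = 7.547) on hF = 7.368 gives T ≈ 343.2 K, at which ψ = 0.18.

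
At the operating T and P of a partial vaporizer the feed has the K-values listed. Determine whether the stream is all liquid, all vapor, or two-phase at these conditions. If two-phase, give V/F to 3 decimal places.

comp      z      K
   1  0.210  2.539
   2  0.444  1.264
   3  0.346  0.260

ΣzᵢKᵢ = 1.184; Σzᵢ/Kᵢ = 1.765.
Both exceed 1, so a two-phase solution exists.
Let ψ = V/F and solve Σ zᵢ(Kᵢ−1)/(1+ψ(Kᵢ−1)) = 0.
Iterate (Newton) starting at ψ = 0.5:
  ψ = 0.500: g = -0.1202, g' = -0.660 → ψ = 0.318
  ψ = 0.318: g = -0.0097, g' = -0.575 → ψ = 0.301
Converged at ψ = 0.301.

two-phase, V/F = 0.301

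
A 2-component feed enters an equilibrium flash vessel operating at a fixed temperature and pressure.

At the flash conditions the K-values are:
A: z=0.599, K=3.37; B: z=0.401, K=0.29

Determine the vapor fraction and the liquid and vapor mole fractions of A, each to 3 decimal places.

ψ = 0.674, x_A = 0.231, y_A = 0.777

Material balance + equilibrium reduce to Σ zᵢ(Kᵢ−1)/(1+ψ(Kᵢ−1)) = 0.
g(0) = ΣzᵢKᵢ − 1 = 1.135 and g(1) = 1 − Σzᵢ/Kᵢ = -0.561, so a root lies in (0, 1).
Binary case is linear: z₁(K₁−1)(1+ψ(K₂−1)) + z₂(K₂−1)(1+ψ(K₁−1)) = 0
⇒ ψ = [z₁(K₁−1)+z₂(K₂−1)] / [−(K₁−1)(K₂−1)] = 1.1349/1.6827 = 0.674
Compositions from xᵢ = zᵢ/(1+ψ(Kᵢ−1)), yᵢ = Kᵢxᵢ:
  A: x = 0.231, y = 0.777
  B: x = 0.769, y = 0.223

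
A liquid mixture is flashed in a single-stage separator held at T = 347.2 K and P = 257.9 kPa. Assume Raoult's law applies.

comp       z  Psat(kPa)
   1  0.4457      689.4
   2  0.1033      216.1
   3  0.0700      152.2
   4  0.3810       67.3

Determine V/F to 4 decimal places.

Raoult's law: Kᵢ = Pᵢˢᵃᵗ/P = Pᵢˢᵃᵗ/257.9.
  K_1 = 689.4/257.9 = 2.673129, K_2 = 216.1/257.9 = 0.837922, K_3 = 152.2/257.9 = 0.590151, K_4 = 67.3/257.9 = 0.260954
Rachford–Rice: g(V/F) = Σ zᵢ(Kᵢ−1)/(1+V/F(Kᵢ−1)) = 0.
g(0) = ΣzᵢKᵢ − 1 = 0.4187 and g(1) = 1 − Σzᵢ/Kᵢ = -0.8687, so a root lies in (0, 1).
Newton–Raphson from V/F = 0.59:
  V/F = 0.5900: g = -0.18037, g' = -0.9940 → V/F = 0.4085
  V/F = 0.4085: g = -0.01282, g' = -0.8873 → V/F = 0.3941
Converged at V/F = 0.3941.

V/F = 0.3941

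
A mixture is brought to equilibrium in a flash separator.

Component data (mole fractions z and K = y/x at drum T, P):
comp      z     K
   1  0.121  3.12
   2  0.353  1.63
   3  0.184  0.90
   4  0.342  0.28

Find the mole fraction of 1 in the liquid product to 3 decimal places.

Rachford–Rice: g(β) = Σ zᵢ(Kᵢ−1)/(1+β(Kᵢ−1)) = 0.
Feasibility: ΣzᵢKᵢ = 1.214, Σzᵢ/Kᵢ = 1.681 — both > 1, two phases present.
Newton–Raphson from β = 0.67:
  β = 0.670: g = -0.2331, g' = -0.826 → β = 0.388
  β = 0.388: g = -0.0413, g' = -0.598 → β = 0.319
  β = 0.319: g = -0.0003, g' = -0.591 → β = 0.318
Converged at β = 0.318.
Compositions from xᵢ = zᵢ/(1+β(Kᵢ−1)), yᵢ = Kᵢxᵢ:
  1: x = 0.072, y = 0.225
  2: x = 0.294, y = 0.479
  3: x = 0.190, y = 0.171
  4: x = 0.444, y = 0.124

x_1 = 0.072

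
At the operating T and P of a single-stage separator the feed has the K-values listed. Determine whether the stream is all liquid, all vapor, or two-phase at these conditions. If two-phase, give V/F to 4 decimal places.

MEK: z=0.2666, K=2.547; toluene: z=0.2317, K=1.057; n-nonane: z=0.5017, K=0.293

two-phase, V/F = 0.0853

ΣzᵢKᵢ = 1.0709; Σzᵢ/Kᵢ = 2.0362.
Both exceed 1, so a two-phase solution exists.
Let ψ = V/F and solve Σ zᵢ(Kᵢ−1)/(1+ψ(Kᵢ−1)) = 0.
Newton iteration, ψ⁰ = 0.5:
  ψ = 0.5000: g = -0.30326, g' = -0.8036 → ψ = 0.1226
  ψ = 0.1226: g = -0.02858, g' = -0.7522 → ψ = 0.0846
  ψ = 0.0846: g = 0.00056, g' = -0.7833 → ψ = 0.0853
Converged at ψ = 0.0853.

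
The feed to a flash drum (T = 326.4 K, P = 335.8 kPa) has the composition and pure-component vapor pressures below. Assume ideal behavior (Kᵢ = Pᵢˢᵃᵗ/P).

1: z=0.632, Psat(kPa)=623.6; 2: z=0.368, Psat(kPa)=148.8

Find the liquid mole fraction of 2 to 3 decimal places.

Raoult's law: Kᵢ = Pᵢˢᵃᵗ/P = Pᵢˢᵃᵗ/335.8.
  K_1 = 623.6/335.8 = 1.85706, K_2 = 148.8/335.8 = 0.44312
Let β = V/F and solve Σ zᵢ(Kᵢ−1)/(1+β(Kᵢ−1)) = 0.
Feasibility: ΣzᵢKᵢ = 1.337, Σzᵢ/Kᵢ = 1.171 — both > 1, two phases present.
Binary case is linear: z₁(K₁−1)(1+β(K₂−1)) + z₂(K₂−1)(1+β(K₁−1)) = 0
⇒ β = [z₁(K₁−1)+z₂(K₂−1)] / [−(K₁−1)(K₂−1)] = 0.3367/0.4773 = 0.706
Compositions from xᵢ = zᵢ/(1+β(Kᵢ−1)), yᵢ = Kᵢxᵢ:
  1: x = 0.394, y = 0.731
  2: x = 0.606, y = 0.269

x_2 = 0.606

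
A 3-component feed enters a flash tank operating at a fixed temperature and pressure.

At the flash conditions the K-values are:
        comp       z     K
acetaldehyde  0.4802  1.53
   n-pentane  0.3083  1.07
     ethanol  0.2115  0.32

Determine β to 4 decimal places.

Let β = V/F and solve Σ zᵢ(Kᵢ−1)/(1+β(Kᵢ−1)) = 0.
Check two-phase: ΣzᵢKᵢ = 1.1323 > 1 and Σzᵢ/Kᵢ = 1.2629 > 1, so g(0) = 0.1323 > 0 and g(1) = -0.2629 < 0.
Newton–Raphson from β = 0.47:
  β = 0.4700: g = 0.01327, g' = -0.2991 → β = 0.5144
  β = 0.5144: g = -0.00036, g' = -0.3160 → β = 0.5132
Converged at β = 0.5132.

β = 0.5132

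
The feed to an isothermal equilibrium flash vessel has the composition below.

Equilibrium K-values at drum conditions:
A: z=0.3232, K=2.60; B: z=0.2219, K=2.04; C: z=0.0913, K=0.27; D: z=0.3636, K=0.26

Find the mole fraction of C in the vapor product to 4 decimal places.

y_C = 0.0349

Rachford–Rice: g(β) = Σ zᵢ(Kᵢ−1)/(1+β(Kᵢ−1)) = 0.
g(0) = ΣzᵢKᵢ − 1 = 0.4122 and g(1) = 1 − Σzᵢ/Kᵢ = -0.9697, so a root lies in (0, 1).
Newton–Raphson from β = 0.5:
  β = 0.5000: g = -0.09293, g' = -0.9816 → β = 0.4053
  β = 0.4053: g = -0.00297, g' = -0.9276 → β = 0.4021
Converged at β = 0.4021.
Compositions from xᵢ = zᵢ/(1+β(Kᵢ−1)), yᵢ = Kᵢxᵢ:
  A: x = 0.1967, y = 0.5113
  B: x = 0.1565, y = 0.3192
  C: x = 0.1292, y = 0.0349
  D: x = 0.5176, y = 0.1346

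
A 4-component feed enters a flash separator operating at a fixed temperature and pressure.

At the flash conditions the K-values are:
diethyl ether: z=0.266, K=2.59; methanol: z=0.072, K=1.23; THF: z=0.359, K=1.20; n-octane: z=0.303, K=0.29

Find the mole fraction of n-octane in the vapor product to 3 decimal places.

Material balance + equilibrium reduce to Σ zᵢ(Kᵢ−1)/(1+β(Kᵢ−1)) = 0.
Check two-phase: ΣzᵢKᵢ = 1.296 > 1 and Σzᵢ/Kᵢ = 1.505 > 1, so g(0) = 0.296 > 0 and g(1) = -0.505 < 0.
Iterate (Newton) starting at β = 0.41:
  β = 0.410: g = 0.0341, g' = -0.566 → β = 0.470
Converged at β = 0.470.
Compositions from xᵢ = zᵢ/(1+β(Kᵢ−1)), yᵢ = Kᵢxᵢ:
  diethyl ether: x = 0.152, y = 0.394
  methanol: x = 0.065, y = 0.080
  THF: x = 0.328, y = 0.394
  n-octane: x = 0.455, y = 0.132

y_n-octane = 0.132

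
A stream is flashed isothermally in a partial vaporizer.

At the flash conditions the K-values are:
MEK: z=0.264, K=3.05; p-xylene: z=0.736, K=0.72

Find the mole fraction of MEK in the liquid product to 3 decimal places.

x_MEK = 0.120

Let β = V/F and solve Σ zᵢ(Kᵢ−1)/(1+β(Kᵢ−1)) = 0.
Feasibility: ΣzᵢKᵢ = 1.335, Σzᵢ/Kᵢ = 1.109 — both > 1, two phases present.
Binary case is linear: z₁(K₁−1)(1+β(K₂−1)) + z₂(K₂−1)(1+β(K₁−1)) = 0
⇒ β = [z₁(K₁−1)+z₂(K₂−1)] / [−(K₁−1)(K₂−1)] = 0.3351/0.5740 = 0.584
Compositions from xᵢ = zᵢ/(1+β(Kᵢ−1)), yᵢ = Kᵢxᵢ:
  MEK: x = 0.120, y = 0.367
  p-xylene: x = 0.880, y = 0.633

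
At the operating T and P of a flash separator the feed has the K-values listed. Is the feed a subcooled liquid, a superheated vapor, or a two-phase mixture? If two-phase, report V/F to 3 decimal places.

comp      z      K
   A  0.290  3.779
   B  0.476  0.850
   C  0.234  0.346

ΣzᵢKᵢ = 1.581; Σzᵢ/Kᵢ = 1.313.
Both exceed 1, so a two-phase solution exists.
Rachford–Rice: g(ψ) = Σ zᵢ(Kᵢ−1)/(1+ψ(Kᵢ−1)) = 0.
Newton iteration, ψ⁰ = 0.3:
  ψ = 0.300: g = 0.1743, g' = -0.833 → ψ = 0.509
  ψ = 0.509: g = 0.0268, g' = -0.621 → ψ = 0.553
Converged at ψ = 0.553.

two-phase, V/F = 0.553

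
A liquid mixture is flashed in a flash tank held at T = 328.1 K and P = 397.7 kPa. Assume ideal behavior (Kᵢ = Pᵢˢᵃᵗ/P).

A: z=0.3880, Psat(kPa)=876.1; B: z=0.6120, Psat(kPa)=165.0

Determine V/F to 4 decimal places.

Raoult's law: Kᵢ = Pᵢˢᵃᵗ/P = Pᵢˢᵃᵗ/397.7.
  K_A = 876.1/397.7 = 2.202917, K_B = 165.0/397.7 = 0.414886
Material balance + equilibrium reduce to Σ zᵢ(Kᵢ−1)/(1+V/F(Kᵢ−1)) = 0.
Check two-phase: ΣzᵢKᵢ = 1.1086 > 1 and Σzᵢ/Kᵢ = 1.6512 > 1, so g(0) = 0.1086 > 0 and g(1) = -0.6512 < 0.
Iterate (Newton) starting at V/F = 0.5:
  V/F = 0.5000: g = -0.21473, g' = -0.6376 → V/F = 0.1632
  V/F = 0.1632: g = -0.00575, g' = -0.6484 → V/F = 0.1543
  V/F = 0.1543: g = 0.00002, g' = -0.6526 → V/F = 0.1544
Converged at V/F = 0.1544.

V/F = 0.1544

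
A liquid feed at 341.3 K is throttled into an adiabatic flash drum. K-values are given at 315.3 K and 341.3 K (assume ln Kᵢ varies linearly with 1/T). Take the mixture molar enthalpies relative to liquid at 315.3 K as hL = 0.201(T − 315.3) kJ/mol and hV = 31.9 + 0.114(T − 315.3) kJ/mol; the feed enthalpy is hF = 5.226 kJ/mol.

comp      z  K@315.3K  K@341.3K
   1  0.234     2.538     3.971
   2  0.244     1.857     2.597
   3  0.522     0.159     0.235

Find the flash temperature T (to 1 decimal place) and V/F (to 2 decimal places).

Adiabatic flash: solve Rachford–Rice at each trial T, then check hF = ψ·hV(T) + (1−ψ)·hL(T).
  T = 315.3 K: K = (2.538, 1.857, 0.159), RR gives ψ = 0.125, H_out = 3.993 kJ/mol
  T = 341.3 K: K = (3.971, 2.597, 0.235), RR gives ψ = 0.385, H_out = 16.626 kJ/mol
  T = 328.3 K: K = (3.203, 2.211, 0.195), RR gives ψ = 0.277, H_out = 11.146 kJ/mol
  T = 321.8 K: K = (2.858, 2.030, 0.176), RR gives ψ = 0.209, H_out = 7.871 kJ/mol
  T = 318.6 K: K = (2.697, 1.944, 0.168), RR gives ψ = 0.171, H_out = 6.054 kJ/mol
  T = 317.0 K: K = (2.619, 1.901, 0.163), RR gives ψ = 0.149, H_out = 5.081 kJ/mol
Linear interpolation between T = 317.0 (H_out = 5.081) and T = 318.6 (H_out = 6.054) on hF = 5.226 gives T ≈ 317.2 K, at which ψ = 0.15.

T = 317.2 K, V/F = 0.15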